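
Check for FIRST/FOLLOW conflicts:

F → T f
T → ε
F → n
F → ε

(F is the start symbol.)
Nullable non-terminals: F, T.
FIRST sets used below: FIRST(T) = { ε }

F: nullable alternative(s) F → ε; FOLLOW(F) = { $ }
  F → T f: FIRST \ {ε} = { 'f' } — disjoint from FOLLOW(F)
  F → n: FIRST \ {ε} = { 'n' } — disjoint from FOLLOW(F)
  F → ε: FIRST \ {ε} = { } — this is the only nullable alternative, skip
T has a nullable alternative but only one production, so nothing to check.

No FIRST/FOLLOW conflicts found.

Answer: No FIRST/FOLLOW conflicts.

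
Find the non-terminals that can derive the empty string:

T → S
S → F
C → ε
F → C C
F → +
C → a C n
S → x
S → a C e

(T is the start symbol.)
{ 'C', 'F', 'S', 'T' }

A non-terminal is nullable if it can derive ε (the empty string): either it has an ε-production, or it has a production whose right-hand side consists entirely of nullable non-terminals.

ε-productions: C → ε
So C is immediately nullable.
F → C C: every symbol on the right is nullable, so F is nullable too.
S → F: every symbol on the right is nullable, so S is nullable too.
T → S: every symbol on the right is nullable, so T is nullable too.
Every non-terminal is now nullable.
Nullable = { 'C', 'F', 'S', 'T' }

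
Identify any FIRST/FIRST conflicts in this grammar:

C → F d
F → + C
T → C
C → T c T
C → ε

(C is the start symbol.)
Yes. C → F d / C → T c T on { '+' }

FIRST sets of the non-terminals at (or reachable through a nullable prefix from) the front of some alternative:
  FIRST(F) = { '+' }
  FIRST(T) = { '+', 'c', ε }

Productions for C:
  C → F d: FIRST = { '+' }
  C → T c T: FIRST = { '+', 'c' }
  C → ε: FIRST = { ε }
F, T have only one production, so no FIRST/FIRST conflict is possible there.

Conflict for C: C → F d and C → T c T
  Overlap: { '+' }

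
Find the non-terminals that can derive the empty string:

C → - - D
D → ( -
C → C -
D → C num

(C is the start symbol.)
None

A non-terminal is nullable if it can derive ε (the empty string): either it has an ε-production, or it has a production whose right-hand side consists entirely of nullable non-terminals.

There are no ε-productions, so no non-terminal can derive ε.
No non-terminals are nullable.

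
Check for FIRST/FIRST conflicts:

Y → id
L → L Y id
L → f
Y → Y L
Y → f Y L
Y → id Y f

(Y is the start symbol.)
A FIRST/FIRST conflict occurs when two productions N → α and N → β for the same non-terminal have FIRST(α) ∩ FIRST(β) ≠ ∅ (with ε ∈ FIRST of a nullable right-hand side, so two nullable alternatives also conflict).

FIRST sets of the non-terminals at (or reachable through a nullable prefix from) the front of some alternative:
  FIRST(Y) = { 'f', 'id' }
  FIRST(L) = { 'f' }

Productions for Y:
  Y → id: FIRST = { 'id' }
  Y → Y L: FIRST = { 'f', 'id' }
  Y → f Y L: FIRST = { 'f' }
  Y → id Y f: FIRST = { 'id' }
Productions for L:
  L → L Y id: FIRST = { 'f' }
  L → f: FIRST = { 'f' }

Conflict for Y: Y → id and Y → Y L
  Overlap: { 'id' }
Conflict for Y: Y → id and Y → id Y f
  Overlap: { 'id' }
Conflict for Y: Y → Y L and Y → f Y L
  Overlap: { 'f' }
Conflict for Y: Y → Y L and Y → id Y f
  Overlap: { 'id' }
Conflict for L: L → L Y id and L → f
  Overlap: { 'f' }

Answer: Yes. Y → id / Y → Y L on { 'id' }; Y → id / Y → id Y f on { 'id' }; Y → Y L / Y → f Y L on { 'f' }; Y → Y L / Y → id Y f on { 'id' }; L → L Y id / L → f on { 'f' }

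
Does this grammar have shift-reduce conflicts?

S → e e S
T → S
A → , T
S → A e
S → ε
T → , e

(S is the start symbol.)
Yes — I0: [S → .] vs [A → . , T]; I1: [S → .] vs [A → . , T]; I5: [S → .] vs [A → . , T]; I8: [S → .] vs [A → . , T]; I11: [T → , e .] vs [S → e . e S]

A shift-reduce conflict occurs when an LR(0) state has both:
  - a complete (reduce) item [A → α .] (dot at the end), and
  - a shift item [B → β . c γ] (dot before a terminal).

Augment with S' → S and build the canonical LR(0) collection (I0 = CLOSURE({[S' → . S]}), then GOTO on every symbol after a dot until no new states appear). It has 12 states:
  I0: { [A → . , T], [S → . A e], [S → . e e S], [S → .], [S' → . S] }  — shift, reduce
  I1: { [A → , . T], [A → . , T], [S → . A e], [S → . e e S], [S → .], [T → . , e], [T → . S] }  — shift, reduce
  I2: { [S → A . e] }  — shift
  I3: { [S' → S .] }  — accept
  I4: { [S → e . e S] }  — shift
  I5: { [A → . , T], [S → . A e], [S → . e e S], [S → .], [S → e e . S] }  — shift, reduce
  I6: { [S → e e S .] }  — reduce
  I7: { [S → A e .] }  — reduce
  I8: { [A → , . T], [A → . , T], [S → . A e], [S → . e e S], [S → .], [T → , . e], [T → . , e], [T → . S] }  — shift, reduce
  I9: { [T → S .] }  — reduce
  I10: { [A → , T .] }  — reduce
  I11: { [S → e . e S], [T → , e .] }  — shift, reduce

I0 contains reduce item [S → .] and shift items [A → . , T], [S → . e e S] — shift-reduce conflict.
I1 contains reduce item [S → .] and shift items [A → . , T], [S → . e e S], [T → . , e] — shift-reduce conflict.
I5 contains reduce item [S → .] and shift items [A → . , T], [S → . e e S] — shift-reduce conflict.
I8 contains reduce item [S → .] and shift items [A → . , T], [S → . e e S], [T → . , e], [T → , . e] — shift-reduce conflict.
I11 contains reduce item [T → , e .] and shift item [S → e . e S] — shift-reduce conflict.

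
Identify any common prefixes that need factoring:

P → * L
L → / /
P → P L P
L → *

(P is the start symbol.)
Left-factoring is needed when two productions for the same non-terminal
share a common prefix on the right-hand side.

Productions for P:
  P → * L
  P → P L P
Productions for L:
  L → / /
  L → *

No common prefixes found.

Answer: No, left-factoring is not needed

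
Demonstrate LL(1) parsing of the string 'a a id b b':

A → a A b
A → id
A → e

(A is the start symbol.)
Stack is shown with the top on the left.

Stack      Input         Action
-------------------------------
A $        a a id b b $  output A → a A b
a A b $    a a id b b $  match 'a'
A b $      a id b b $    output A → a A b
a A b b $  a id b b $    match 'a'
A b b $    id b b $      output A → id
id b b $   id b b $      match 'id'
b b $      b b $         match 'b'
b $        b $           match 'b'
$          $             accept

The string is accepted.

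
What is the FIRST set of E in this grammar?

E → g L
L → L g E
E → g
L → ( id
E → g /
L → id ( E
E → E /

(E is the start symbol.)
To compute FIRST(E), examine every production with E on the left-hand side, reading each right-hand side left to right until a non-nullable symbol is reached.

From E → g L:
  - g is a terminal: add 'g' and stop
From E → g:
  - g is a terminal: add 'g' and stop
From E → g /:
  - g is a terminal: add 'g' and stop
From E → E /:
  - E is the symbol being defined: contributes nothing new
    E is not nullable, so stop

Collecting: FIRST(E) = { 'g' }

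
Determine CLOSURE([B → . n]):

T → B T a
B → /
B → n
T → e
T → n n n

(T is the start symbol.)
Start with: [B → . n]
The dot precedes the terminal n, so nothing is added.

CLOSURE = { [B → . n] }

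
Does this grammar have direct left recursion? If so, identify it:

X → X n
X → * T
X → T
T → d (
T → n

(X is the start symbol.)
Direct left recursion occurs when N → N α for some non-terminal N (the right-hand side begins with the left-hand side itself).

X → X n: LEFT RECURSIVE (starts with X)
X → * T: starts with '*'
X → T: starts with T
T → d (: starts with d
T → n: starts with n

The grammar has direct left recursion on: X.

Answer: Yes, X is left-recursive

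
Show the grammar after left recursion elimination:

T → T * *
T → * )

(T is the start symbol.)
T is directly left-recursive. The standard transformation for
  A → A α₁ | ... | A α_m | β₁ | ... | β_n
is
  A  → β₁ A' | ... | β_n A'
  A' → α₁ A' | ... | α_m A' | ε

T → * ) becomes T → * ) T'
T → T * * becomes T' → * * T'
Add T' → ε

Resulting grammar:
T → * ) T'
T' → * * T'
T' → ε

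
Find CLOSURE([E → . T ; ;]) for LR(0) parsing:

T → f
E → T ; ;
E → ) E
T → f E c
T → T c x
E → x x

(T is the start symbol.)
To compute CLOSURE, for each item [A → α.Bβ] where B is a non-terminal, add [B → .γ] for all productions B → γ; repeat for the newly added items until nothing changes.

Start with: [E → . T ; ;]
  [E → . T ; ;] has the dot before T: add [T → . f], [T → . f E c], [T → . T c x]
No further items can be added.

CLOSURE = { [E → . T ; ;], [T → . T c x], [T → . f E c], [T → . f] }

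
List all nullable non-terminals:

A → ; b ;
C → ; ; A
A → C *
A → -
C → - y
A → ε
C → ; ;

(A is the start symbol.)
{ 'A' }

ε-productions: A → ε
So A is immediately nullable.
No further non-terminal can be added: every production for the remaining non-terminals contains a terminal or a non-nullable non-terminal.
Nullable = { 'A' }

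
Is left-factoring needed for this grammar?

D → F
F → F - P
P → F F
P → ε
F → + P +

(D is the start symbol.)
Left-factoring is needed when two productions for the same non-terminal
share a common prefix on the right-hand side.

Productions for F:
  F → F - P
  F → + P +
Productions for P:
  P → F F
  P → ε

No common prefixes found.

Answer: No, left-factoring is not needed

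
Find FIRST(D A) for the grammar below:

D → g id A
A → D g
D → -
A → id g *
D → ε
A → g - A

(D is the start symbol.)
{ '-', 'g', 'id' }

FIRST sets of the non-terminals involved (from the grammar, by fixed-point iteration):
  FIRST(D) = { '-', 'g', ε }
  FIRST(A) = { '-', 'g', 'id' }

To compute FIRST(D A), process the symbols left to right:
Symbol D is a non-terminal. Add FIRST(D) \ {ε} = { '-', 'g' }
D is nullable (ε ∈ FIRST(D)), continue to the next symbol.
Symbol A is a non-terminal. Add FIRST(A) \ {ε} = { '-', 'g', 'id' }
A is not nullable (ε ∉ FIRST(A)), so stop here.
FIRST(D A) = { '-', 'g', 'id' }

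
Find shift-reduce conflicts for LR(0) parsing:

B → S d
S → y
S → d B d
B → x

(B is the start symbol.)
No shift-reduce conflicts

A shift-reduce conflict occurs when an LR(0) state has both:
  - a complete (reduce) item [A → α .] (dot at the end), and
  - a shift item [B → β . c γ] (dot before a terminal).

Augment with B' → B and build the canonical LR(0) collection (I0 = CLOSURE({[B' → . B]}), then GOTO on every symbol after a dot until no new states appear). It has 9 states:
  I0: { [B → . S d], [B → . x], [B' → . B], [S → . d B d], [S → . y] }  — shift
  I1: { [B' → B .] }  — accept
  I2: { [B → S . d] }  — shift
  I3: { [B → . S d], [B → . x], [S → . d B d], [S → . y], [S → d . B d] }  — shift
  I4: { [B → x .] }  — reduce
  I5: { [S → y .] }  — reduce
  I6: { [S → d B . d] }  — shift
  I7: { [S → d B d .] }  — reduce
  I8: { [B → S d .] }  — reduce

No state contains both a complete item and a shift item.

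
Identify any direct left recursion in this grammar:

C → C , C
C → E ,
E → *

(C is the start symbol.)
C → C , C: LEFT RECURSIVE (starts with C)
C → E ,: starts with E
E → *: starts with '*'

The grammar has direct left recursion on: C.

Answer: Yes, C is left-recursive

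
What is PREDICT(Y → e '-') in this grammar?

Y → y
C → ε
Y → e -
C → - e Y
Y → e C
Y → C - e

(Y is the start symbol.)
PREDICT(Y → e '-') = (FIRST(RHS) \ {ε}) ∪ (FOLLOW(Y) if ε ∈ FIRST(RHS), i.e. RHS ⇒* ε)
FIRST(e '-') = { 'e' }
ε ∉ FIRST(e '-'), so FOLLOW(Y) is not added.
PREDICT(Y → e '-') = { 'e' }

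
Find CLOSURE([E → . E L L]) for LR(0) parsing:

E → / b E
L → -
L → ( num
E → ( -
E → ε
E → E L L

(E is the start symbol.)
{ [E → . ( -], [E → . / b E], [E → . E L L], [E → .] }

Start with: [E → . E L L]
  [E → . E L L] has the dot before E: add [E → . / b E], [E → . ( -], [E → .]
No further items can be added.

CLOSURE = { [E → . ( -], [E → . / b E], [E → . E L L], [E → .] }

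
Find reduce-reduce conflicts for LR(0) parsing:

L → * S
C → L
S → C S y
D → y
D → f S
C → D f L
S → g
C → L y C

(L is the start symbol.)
A reduce-reduce conflict occurs when an LR(0) state has two complete items [A → α .] and [B → β .] — both call for a reduction, and with no lookahead the parser cannot choose between them.

Augment with L' → L and build the canonical LR(0) collection (I0 = CLOSURE({[L' → . L]}), then GOTO on every symbol after a dot until no new states appear). It has 17 states:
  I0: { [L → . * S], [L' → . L] }  — shift
  I1: { [C → . D f L], [C → . L y C], [C → . L], [D → . f S], [D → . y], [L → * . S], [L → . * S], [S → . C S y], [S → . g] }  — shift
  I2: { [L' → L .] }  — accept
  I3: { [C → . D f L], [C → . L y C], [C → . L], [D → . f S], [D → . y], [L → . * S], [S → . C S y], [S → . g], [S → C . S y] }  — shift
  I4: { [C → D . f L] }  — shift
  I5: { [C → L . y C], [C → L .] }  — shift, reduce
  I6: { [L → * S .] }  — reduce
  I7: { [C → . D f L], [C → . L y C], [C → . L], [D → . f S], [D → . y], [D → f . S], [L → . * S], [S → . C S y], [S → . g] }  — shift
  I8: { [S → g .] }  — reduce
  I9: { [D → y .] }  — reduce
  I10: { [D → f S .] }  — reduce
  I11: { [C → . D f L], [C → . L y C], [C → . L], [C → L y . C], [D → . f S], [D → . y], [L → . * S] }  — shift
  I12: { [C → L y C .] }  — reduce
  I13: { [C → D f . L], [L → . * S] }  — shift
  I14: { [C → D f L .] }  — reduce
  I15: { [S → C S . y] }  — shift
  I16: { [S → C S y .] }  — reduce

No state contains more than one complete item.

Answer: No reduce-reduce conflicts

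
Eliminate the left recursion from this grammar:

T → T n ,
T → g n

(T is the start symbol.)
T is directly left-recursive. The standard transformation for
  A → A α₁ | ... | A α_m | β₁ | ... | β_n
is
  A  → β₁ A' | ... | β_n A'
  A' → α₁ A' | ... | α_m A' | ε

T → g n becomes T → g n T'
T → T n , becomes T' → n , T'
Add T' → ε

Resulting grammar:
T → g n T'
T' → n , T'
T' → ε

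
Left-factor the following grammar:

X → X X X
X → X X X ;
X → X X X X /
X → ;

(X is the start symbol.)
Left-factoring transforms A → αβ₁ | αβ₂ into A → αA' and A' → β₁ | β₂
(α is the longest common prefix among the alternatives). Repeat until
no nonterminal has two alternatives with a common prefix.

Round 1: X has alternatives sharing prefix 'X X X'. Introduce X': X → X X X X'
  Add: X' → ε
  Add: X' → ;
  Add: X' → X /

No remaining common prefixes — done.

Resulting grammar:
X → X X X X'
X' → ε
X' → ;
X' → X /
X → ;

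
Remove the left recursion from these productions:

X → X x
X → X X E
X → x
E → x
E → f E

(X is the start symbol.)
X → x X'
X' → x X'
X' → X E X'
X' → ε
E → x
E → f E

X is directly left-recursive. The standard transformation for
  A → A α₁ | ... | A α_m | β₁ | ... | β_n
is
  A  → β₁ A' | ... | β_n A'
  A' → α₁ A' | ... | α_m A' | ε

X → x becomes X → x X'
X → X x becomes X' → x X'
X → X X E becomes X' → X E X'
Add X' → ε

Productions for other non-terminals are unchanged:
  E → x
  E → f E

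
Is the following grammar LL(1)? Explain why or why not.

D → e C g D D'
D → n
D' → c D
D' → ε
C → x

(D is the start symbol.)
A grammar is LL(1) if for each non-terminal N with multiple productions, the predict sets of those productions are pairwise disjoint, where PREDICT(N → α) = (FIRST(α) \ {ε}) ∪ (FOLLOW(N) if α ⇒* ε).

Relevant sets:
  FOLLOW(D') = { $, 'c' }

For D:
  PREDICT(D → e C g D D') = { 'e' }
  PREDICT(D → n) = { 'n' }
For D':
  PREDICT(D' → c D) = { 'c' }
  PREDICT(D' → ε) = { $, 'c' }
C has a single production, so nothing to check there.

Conflict found: Predict set conflict for D': { 'c' }
The grammar is NOT LL(1).

Answer: No. Predict set conflict for D': { 'c' }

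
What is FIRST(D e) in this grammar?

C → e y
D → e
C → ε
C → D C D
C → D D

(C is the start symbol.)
FIRST sets of the non-terminals involved (from the grammar, by fixed-point iteration):
  FIRST(D) = { 'e' }

To compute FIRST(D e), process the symbols left to right:
Symbol D is a non-terminal. Add FIRST(D) \ {ε} = { 'e' }
D is not nullable (ε ∉ FIRST(D)), so stop here.
FIRST(D e) = { 'e' }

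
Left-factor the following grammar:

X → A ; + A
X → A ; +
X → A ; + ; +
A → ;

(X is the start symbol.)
X → A ; + X'
X' → A
X' → ε
X' → ; +
A → ;

Left-factoring transforms A → αβ₁ | αβ₂ into A → αA' and A' → β₁ | β₂
(α is the longest common prefix among the alternatives). Repeat until
no nonterminal has two alternatives with a common prefix.

Round 1: X has alternatives sharing prefix 'A ; +'. Introduce X': X → A ; + X'
  Add: X' → A
  Add: X' → ε
  Add: X' → ; +

No remaining common prefixes — done.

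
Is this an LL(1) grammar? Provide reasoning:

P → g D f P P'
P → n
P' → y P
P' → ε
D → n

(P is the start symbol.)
A grammar is LL(1) if for each non-terminal N with multiple productions, the predict sets of those productions are pairwise disjoint, where PREDICT(N → α) = (FIRST(α) \ {ε}) ∪ (FOLLOW(N) if α ⇒* ε).

Relevant sets:
  FOLLOW(P') = { $, 'y' }

For P:
  PREDICT(P → g D f P P') = { 'g' }
  PREDICT(P → n) = { 'n' }
For P':
  PREDICT(P' → y P) = { 'y' }
  PREDICT(P' → ε) = { $, 'y' }
D has a single production, so nothing to check there.

Conflict found: Predict set conflict for P': { 'y' }
The grammar is NOT LL(1).

Answer: No. Predict set conflict for P': { 'y' }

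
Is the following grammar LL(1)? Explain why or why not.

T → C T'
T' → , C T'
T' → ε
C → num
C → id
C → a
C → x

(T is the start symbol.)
Relevant sets:
  FOLLOW(T') = { $ }

For T':
  PREDICT(T' → ',' C T') = { ',' }
  PREDICT(T' → ε) = { $ }
For C:
  PREDICT(C → num) = { 'num' }
  PREDICT(C → id) = { 'id' }
  PREDICT(C → a) = { 'a' }
  PREDICT(C → x) = { 'x' }
T has a single production, so nothing to check there.

All predict sets are disjoint. The grammar IS LL(1).

Answer: Yes, the grammar is LL(1).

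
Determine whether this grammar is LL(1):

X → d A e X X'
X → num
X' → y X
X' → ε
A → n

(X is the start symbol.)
No. Predict set conflict for X': { 'y' }

Relevant sets:
  FOLLOW(X') = { $, 'y' }

For X:
  PREDICT(X → d A e X X') = { 'd' }
  PREDICT(X → num) = { 'num' }
For X':
  PREDICT(X' → y X) = { 'y' }
  PREDICT(X' → ε) = { $, 'y' }
A has a single production, so nothing to check there.

Conflict found: Predict set conflict for X': { 'y' }
The grammar is NOT LL(1).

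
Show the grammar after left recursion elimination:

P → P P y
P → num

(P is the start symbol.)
P → num P'
P' → P y P'
P' → ε

P is directly left-recursive. The standard transformation for
  A → A α₁ | ... | A α_m | β₁ | ... | β_n
is
  A  → β₁ A' | ... | β_n A'
  A' → α₁ A' | ... | α_m A' | ε

P → num becomes P → num P'
P → P P y becomes P' → P y P'
Add P' → ε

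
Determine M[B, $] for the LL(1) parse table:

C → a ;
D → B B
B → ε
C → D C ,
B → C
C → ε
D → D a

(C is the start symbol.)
To find M[B, $], we find productions for B where $ is in the predict set (PREDICT(N → α) = (FIRST(α) \ {ε}) ∪ (FOLLOW(N) if α ⇒* ε)).

Relevant sets:
  FIRST(C) = { ',', 'a', ε }
  FOLLOW(B) = { ',', 'a' }

B → ε: PREDICT = { ',', 'a' }
B → C: PREDICT = { ',', 'a' }

M[B, $] is empty (no production applies)

Answer: Empty (error entry)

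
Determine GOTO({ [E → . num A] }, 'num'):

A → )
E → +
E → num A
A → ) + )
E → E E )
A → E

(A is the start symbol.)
GOTO(I, 'num') = CLOSURE({ [A → αX.β] : [A → α.Xβ] ∈ I, X = 'num' })

Items with dot before 'num', with the dot advanced:
  [E → . num A] → [E → num . A]
Closure of the advanced items:
  [E → num . A] has the dot before A: add [A → . )], [A → . ) + )], [A → . E]
  [A → . E] has the dot before E: add [E → . +], [E → . num A], [E → . E E )]

GOTO = { [A → . ) + )], [A → . )], [A → . E], [E → . +], [E → . E E )], [E → . num A], [E → num . A] }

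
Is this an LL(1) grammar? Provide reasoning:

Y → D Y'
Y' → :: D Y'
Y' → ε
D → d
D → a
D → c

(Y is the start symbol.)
A grammar is LL(1) if for each non-terminal N with multiple productions, the predict sets of those productions are pairwise disjoint, where PREDICT(N → α) = (FIRST(α) \ {ε}) ∪ (FOLLOW(N) if α ⇒* ε).

Relevant sets:
  FOLLOW(Y') = { $ }

For Y':
  PREDICT(Y' → :: D Y') = { '::' }
  PREDICT(Y' → ε) = { $ }
For D:
  PREDICT(D → d) = { 'd' }
  PREDICT(D → a) = { 'a' }
  PREDICT(D → c) = { 'c' }
Y has a single production, so nothing to check there.

All predict sets are disjoint. The grammar IS LL(1).

Answer: Yes, the grammar is LL(1).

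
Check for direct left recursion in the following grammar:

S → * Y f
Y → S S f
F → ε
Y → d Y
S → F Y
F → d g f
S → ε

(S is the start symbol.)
No direct left recursion

S → * Y f: starts with '*'
Y → S S f: starts with S
F → ε: starts with ε
Y → d Y: starts with d
S → F Y: starts with F
F → d g f: starts with d
S → ε: starts with ε

No direct left recursion found.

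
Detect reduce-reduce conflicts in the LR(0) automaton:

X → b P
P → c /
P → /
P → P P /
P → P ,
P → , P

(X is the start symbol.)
A reduce-reduce conflict occurs when an LR(0) state has two complete items [A → α .] and [B → β .] — both call for a reduction, and with no lookahead the parser cannot choose between them.

Augment with X' → X and build the canonical LR(0) collection (I0 = CLOSURE({[X' → . X]}), then GOTO on every symbol after a dot until no new states appear). It has 12 states:
  I0: { [X → . b P], [X' → . X] }  — shift
  I1: { [X' → X .] }  — accept
  I2: { [P → . , P], [P → . /], [P → . P ,], [P → . P P /], [P → . c /], [X → b . P] }  — shift
  I3: { [P → , . P], [P → . , P], [P → . /], [P → . P ,], [P → . P P /], [P → . c /] }  — shift
  I4: { [P → / .] }  — reduce
  I5: { [P → . , P], [P → . /], [P → . P ,], [P → . P P /], [P → . c /], [P → P . ,], [P → P . P /], [X → b P .] }  — shift, reduce
  I6: { [P → c . /] }  — shift
  I7: { [P → c / .] }  — reduce
  I8: { [P → , . P], [P → . , P], [P → . /], [P → . P ,], [P → . P P /], [P → . c /], [P → P , .] }  — shift, reduce
  I9: { [P → . , P], [P → . /], [P → . P ,], [P → . P P /], [P → . c /], [P → P . ,], [P → P . P /], [P → P P . /] }  — shift
  I10: { [P → / .], [P → P P / .] }  — 2 reduces
  I11: { [P → , P .], [P → . , P], [P → . /], [P → . P ,], [P → . P P /], [P → . c /], [P → P . ,], [P → P . P /] }  — shift, reduce

I10 contains complete items [P → / .], [P → P P / .] — reduce-reduce conflict.

Answer: Yes — I10: [P → / .] vs [P → P P / .]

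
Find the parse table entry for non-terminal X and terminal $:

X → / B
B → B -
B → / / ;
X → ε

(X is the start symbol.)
X → ε

To find M[X, $], we find productions for X where $ is in the predict set (PREDICT(N → α) = (FIRST(α) \ {ε}) ∪ (FOLLOW(N) if α ⇒* ε)).

Relevant sets:
  FOLLOW(X) = { $ }

X → / B: PREDICT = { '/' }
X → ε: PREDICT = { $ }
  $ is in predict set, so this production goes in M[X, $]

M[X, $] = X → ε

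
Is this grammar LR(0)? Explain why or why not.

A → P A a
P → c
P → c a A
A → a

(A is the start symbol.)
A grammar is LR(0) if no state in the canonical LR(0) collection has:
  - both a shift item (dot before a terminal) and a complete item (shift-reduce conflict), or
  - two or more complete items (reduce-reduce conflict; the accept item [A' → A .] counts as a complete item here).

Augment with A' → A and build the canonical LR(0) collection (I0 = CLOSURE({[A' → . A]}), then GOTO on every symbol after a dot until no new states appear). It has 9 states:
  I0: { [A → . P A a], [A → . a], [A' → . A], [P → . c a A], [P → . c] }  — shift
  I1: { [A' → A .] }  — accept
  I2: { [A → . P A a], [A → . a], [A → P . A a], [P → . c a A], [P → . c] }  — shift
  I3: { [A → a .] }  — reduce
  I4: { [P → c . a A], [P → c .] }  — shift, reduce
  I5: { [A → . P A a], [A → . a], [P → . c a A], [P → . c], [P → c a . A] }  — shift
  I6: { [P → c a A .] }  — reduce
  I7: { [A → P A . a] }  — shift
  I8: { [A → P A a .] }  — reduce

Conflict in state I4:
  Shift-reduce conflict between [P → c .] and [P → c . a A]
So the grammar is NOT LR(0).

Answer: No. Shift-reduce conflict between [P → c .] and [P → c . a A]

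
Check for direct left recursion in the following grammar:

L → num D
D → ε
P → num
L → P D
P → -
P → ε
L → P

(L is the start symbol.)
No direct left recursion

L → num D: starts with num
D → ε: starts with ε
P → num: starts with num
L → P D: starts with P
P → -: starts with '-'
P → ε: starts with ε
L → P: starts with P

No direct left recursion found.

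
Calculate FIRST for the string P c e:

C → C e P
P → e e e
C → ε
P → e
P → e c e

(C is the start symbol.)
{ 'e' }

FIRST sets of the non-terminals involved (from the grammar, by fixed-point iteration):
  FIRST(P) = { 'e' }

To compute FIRST(P c e), process the symbols left to right:
Symbol P is a non-terminal. Add FIRST(P) \ {ε} = { 'e' }
P is not nullable (ε ∉ FIRST(P)), so stop here.
FIRST(P c e) = { 'e' }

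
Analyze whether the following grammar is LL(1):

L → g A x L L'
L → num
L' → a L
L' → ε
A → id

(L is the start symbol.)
No. Predict set conflict for L': { 'a' }

Relevant sets:
  FOLLOW(L') = { $, 'a' }

For L:
  PREDICT(L → g A x L L') = { 'g' }
  PREDICT(L → num) = { 'num' }
For L':
  PREDICT(L' → a L) = { 'a' }
  PREDICT(L' → ε) = { $, 'a' }
A has a single production, so nothing to check there.

Conflict found: Predict set conflict for L': { 'a' }
The grammar is NOT LL(1).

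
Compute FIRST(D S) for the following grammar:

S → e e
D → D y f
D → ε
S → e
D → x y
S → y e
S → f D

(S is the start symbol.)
FIRST sets of the non-terminals involved (from the grammar, by fixed-point iteration):
  FIRST(D) = { 'x', 'y', ε }
  FIRST(S) = { 'e', 'f', 'y' }

To compute FIRST(D S), process the symbols left to right:
Symbol D is a non-terminal. Add FIRST(D) \ {ε} = { 'x', 'y' }
D is nullable (ε ∈ FIRST(D)), continue to the next symbol.
Symbol S is a non-terminal. Add FIRST(S) \ {ε} = { 'e', 'f', 'y' }
S is not nullable (ε ∉ FIRST(S)), so stop here.
FIRST(D S) = { 'e', 'f', 'x', 'y' }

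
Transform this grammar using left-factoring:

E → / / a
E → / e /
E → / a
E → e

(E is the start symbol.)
Left-factoring transforms A → αβ₁ | αβ₂ into A → αA' and A' → β₁ | β₂
(α is the longest common prefix among the alternatives). Repeat until
no nonterminal has two alternatives with a common prefix.

Round 1: E has alternatives sharing prefix '/'. Introduce E': E → / E'
  Add: E' → / a
  Add: E' → e /
  Add: E' → a

No remaining common prefixes — done.

Resulting grammar:
E → / E'
E' → / a
E' → e /
E' → a
E → e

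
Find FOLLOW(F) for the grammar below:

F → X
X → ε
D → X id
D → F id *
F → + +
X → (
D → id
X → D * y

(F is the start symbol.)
F is the start symbol, so $ ∈ FOLLOW(F).
In D → F id *: F is followed by id '*', add FIRST(id '*') \ {ε} = { 'id' }

Taking the union: FOLLOW(F) = { $, 'id' }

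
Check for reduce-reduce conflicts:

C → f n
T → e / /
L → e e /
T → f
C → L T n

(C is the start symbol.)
A reduce-reduce conflict occurs when an LR(0) state has two complete items [A → α .] and [B → β .] — both call for a reduction, and with no lookahead the parser cannot choose between them.

Augment with C' → C and build the canonical LR(0) collection (I0 = CLOSURE({[C' → . C]}), then GOTO on every symbol after a dot until no new states appear). It has 14 states:
  I0: { [C → . L T n], [C → . f n], [C' → . C], [L → . e e /] }  — shift
  I1: { [C' → C .] }  — accept
  I2: { [C → L . T n], [T → . e / /], [T → . f] }  — shift
  I3: { [L → e . e /] }  — shift
  I4: { [C → f . n] }  — shift
  I5: { [C → f n .] }  — reduce
  I6: { [L → e e . /] }  — shift
  I7: { [L → e e / .] }  — reduce
  I8: { [C → L T . n] }  — shift
  I9: { [T → e . / /] }  — shift
  I10: { [T → f .] }  — reduce
  I11: { [T → e / . /] }  — shift
  I12: { [T → e / / .] }  — reduce
  I13: { [C → L T n .] }  — reduce

No state contains more than one complete item.

Answer: No reduce-reduce conflicts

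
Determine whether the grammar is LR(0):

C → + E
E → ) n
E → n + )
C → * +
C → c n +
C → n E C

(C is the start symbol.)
Yes, the grammar is LR(0)

Augment with C' → C and build the canonical LR(0) collection (I0 = CLOSURE({[C' → . C]}), then GOTO on every symbol after a dot until no new states appear). It has 17 states:
  I0: { [C → . * +], [C → . + E], [C → . c n +], [C → . n E C], [C' → . C] }  — shift
  I1: { [C → * . +] }  — shift
  I2: { [C → + . E], [E → . ) n], [E → . n + )] }  — shift
  I3: { [C' → C .] }  — accept
  I4: { [C → c . n +] }  — shift
  I5: { [C → n . E C], [E → . ) n], [E → . n + )] }  — shift
  I6: { [E → ) . n] }  — shift
  I7: { [C → . * +], [C → . + E], [C → . c n +], [C → . n E C], [C → n E . C] }  — shift
  I8: { [E → n . + )] }  — shift
  I9: { [E → n + . )] }  — shift
  I10: { [E → n + ) .] }  — reduce
  I11: { [C → n E C .] }  — reduce
  I12: { [E → ) n .] }  — reduce
  I13: { [C → c n . +] }  — shift
  I14: { [C → c n + .] }  — reduce
  I15: { [C → + E .] }  — reduce
  I16: { [C → * + .] }  — reduce

Every state is either a pure shift/goto state or contains exactly one complete item and nothing to shift — no conflicts. The grammar is LR(0).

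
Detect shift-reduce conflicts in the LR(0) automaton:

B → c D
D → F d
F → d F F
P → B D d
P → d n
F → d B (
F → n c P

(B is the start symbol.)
A shift-reduce conflict occurs when an LR(0) state has both:
  - a complete (reduce) item [A → α .] (dot at the end), and
  - a shift item [B → β . c γ] (dot before a terminal).

Augment with B' → B and build the canonical LR(0) collection (I0 = CLOSURE({[B' → . B]}), then GOTO on every symbol after a dot until no new states appear). It has 19 states:
  I0: { [B → . c D], [B' → . B] }  — shift
  I1: { [B' → B .] }  — accept
  I2: { [B → c . D], [D → . F d], [F → . d B (], [F → . d F F], [F → . n c P] }  — shift
  I3: { [B → c D .] }  — reduce
  I4: { [D → F . d] }  — shift
  I5: { [B → . c D], [F → . d B (], [F → . d F F], [F → . n c P], [F → d . B (], [F → d . F F] }  — shift
  I6: { [F → n . c P] }  — shift
  I7: { [B → . c D], [F → n c . P], [P → . B D d], [P → . d n] }  — shift
  I8: { [D → . F d], [F → . d B (], [F → . d F F], [F → . n c P], [P → B . D d] }  — shift
  I9: { [F → n c P .] }  — reduce
  I10: { [P → d . n] }  — shift
  I11: { [P → d n .] }  — reduce
  I12: { [P → B D . d] }  — shift
  I13: { [P → B D d .] }  — reduce
  I14: { [F → d B . (] }  — shift
  I15: { [F → . d B (], [F → . d F F], [F → . n c P], [F → d F . F] }  — shift
  I16: { [F → d F F .] }  — reduce
  I17: { [F → d B ( .] }  — reduce
  I18: { [D → F d .] }  — reduce

No state contains both a complete item and a shift item.

Answer: No shift-reduce conflicts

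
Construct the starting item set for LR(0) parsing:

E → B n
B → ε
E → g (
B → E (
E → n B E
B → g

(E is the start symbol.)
{ [B → . E (], [B → . g], [B → .], [E → . B n], [E → . g (], [E → . n B E], [E' → . E] }

First, augment the grammar with E' → E
I₀ = CLOSURE({ [E' → . E] }):
  [E' → . E] has the dot before E: add [E → . B n], [E → . g (], [E → . n B E]
  [E → . B n] has the dot before B: add [B → .], [B → . E (], [B → . g]
No further items can be added.

I₀ = { [B → . E (], [B → . g], [B → .], [E → . B n], [E → . g (], [E → . n B E], [E' → . E] }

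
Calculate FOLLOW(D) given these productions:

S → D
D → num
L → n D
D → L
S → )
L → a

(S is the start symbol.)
{ $ }

In S → D: D is at the end, add FOLLOW(S)
In L → n D: D is at the end, add FOLLOW(L)

The FOLLOW sets referred to above (computed the same way, to a fixed point):
  FOLLOW(S) = { $ }
  FOLLOW(L) = { $ }

Taking the union: FOLLOW(D) = { $ }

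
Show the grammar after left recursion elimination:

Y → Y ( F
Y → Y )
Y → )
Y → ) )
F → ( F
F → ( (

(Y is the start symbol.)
Y → ) Y'
Y → ) ) Y'
Y' → ( F Y'
Y' → ) Y'
Y' → ε
F → ( F
F → ( (

Y is directly left-recursive. The standard transformation for
  A → A α₁ | ... | A α_m | β₁ | ... | β_n
is
  A  → β₁ A' | ... | β_n A'
  A' → α₁ A' | ... | α_m A' | ε

Y → ) becomes Y → ) Y'
Y → ) ) becomes Y → ) ) Y'
Y → Y ( F becomes Y' → ( F Y'
Y → Y ) becomes Y' → ) Y'
Add Y' → ε

Productions for other non-terminals are unchanged:
  F → ( F
  F → ( (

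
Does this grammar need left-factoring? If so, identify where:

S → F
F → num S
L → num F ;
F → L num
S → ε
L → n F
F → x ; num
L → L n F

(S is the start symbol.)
No, left-factoring is not needed

Left-factoring is needed when two productions for the same non-terminal
share a common prefix on the right-hand side.

Productions for S:
  S → F
  S → ε
Productions for F:
  F → num S
  F → L num
  F → x ; num
Productions for L:
  L → num F ;
  L → n F
  L → L n F

No common prefixes found.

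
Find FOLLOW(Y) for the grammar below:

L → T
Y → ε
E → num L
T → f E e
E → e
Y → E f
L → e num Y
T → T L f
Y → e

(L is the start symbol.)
{ $, 'e', 'f' }

To compute FOLLOW(Y), find every occurrence of Y on a right-hand side N → α Y β: add FIRST(β) \ {ε}, and if β is empty or nullable also add FOLLOW(N). Iterate to a fixed point.

In L → e num Y: Y is at the end, add FOLLOW(L)

The FOLLOW sets referred to above (computed the same way, to a fixed point):
  FOLLOW(L) = { $, 'e', 'f' }

Taking the union: FOLLOW(Y) = { $, 'e', 'f' }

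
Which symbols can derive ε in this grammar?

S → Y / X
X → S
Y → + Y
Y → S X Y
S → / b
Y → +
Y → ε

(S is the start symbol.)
{ 'Y' }

ε-productions: Y → ε
So Y is immediately nullable.
No further non-terminal can be added: every production for the remaining non-terminals contains a terminal or a non-nullable non-terminal.
Nullable = { 'Y' }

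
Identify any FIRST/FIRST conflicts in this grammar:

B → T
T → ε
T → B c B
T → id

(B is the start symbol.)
Yes. T → B c B / T → id on { 'id' }

A FIRST/FIRST conflict occurs when two productions N → α and N → β for the same non-terminal have FIRST(α) ∩ FIRST(β) ≠ ∅ (with ε ∈ FIRST of a nullable right-hand side, so two nullable alternatives also conflict).

FIRST sets of the non-terminals at (or reachable through a nullable prefix from) the front of some alternative:
  FIRST(B) = { 'c', 'id', ε }

Productions for T:
  T → ε: FIRST = { ε }
  T → B c B: FIRST = { 'c', 'id' }
  T → id: FIRST = { 'id' }
B has only one production, so no FIRST/FIRST conflict is possible there.

Conflict for T: T → B c B and T → id
  Overlap: { 'id' }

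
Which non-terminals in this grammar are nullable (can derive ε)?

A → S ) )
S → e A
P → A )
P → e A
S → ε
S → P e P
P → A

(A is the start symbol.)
A non-terminal is nullable if it can derive ε (the empty string): either it has an ε-production, or it has a production whose right-hand side consists entirely of nullable non-terminals.

ε-productions: S → ε
So S is immediately nullable.
No further non-terminal can be added: every production for the remaining non-terminals contains a terminal or a non-nullable non-terminal.
Nullable = { 'S' }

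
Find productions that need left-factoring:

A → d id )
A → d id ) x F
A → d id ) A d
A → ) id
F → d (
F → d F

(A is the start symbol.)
Left-factoring is needed when two productions for the same non-terminal
share a common prefix on the right-hand side.

Productions for A:
  A → d id )
  A → d id ) x F
  A → d id ) A d
  A → ) id
Productions for F:
  F → d (
  F → d F

Found common prefix 'd id )' in productions for A
Found common prefix 'd' in productions for F

Answer: Yes, A has productions with common prefix 'd id )'; F has productions with common prefix 'd'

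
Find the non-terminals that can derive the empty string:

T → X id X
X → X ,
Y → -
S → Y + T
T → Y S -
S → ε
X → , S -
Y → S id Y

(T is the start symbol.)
{ 'S' }

ε-productions: S → ε
So S is immediately nullable.
No further non-terminal can be added: every production for the remaining non-terminals contains a terminal or a non-nullable non-terminal.
Nullable = { 'S' }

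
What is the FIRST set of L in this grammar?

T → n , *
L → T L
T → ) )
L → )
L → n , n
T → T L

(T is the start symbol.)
FIRST sets of the other non-terminals involved (by the same procedure, iterated to a fixed point):
  FIRST(T) = { ')', 'n' }

From L → T L:
  - T is a non-terminal: add FIRST(T) \ {ε} = { ')', 'n' }
    T is not nullable, so stop
From L → ):
  - ')' is a terminal: add ')' and stop
From L → n , n:
  - n is a terminal: add 'n' and stop

Collecting: FIRST(L) = { ')', 'n' }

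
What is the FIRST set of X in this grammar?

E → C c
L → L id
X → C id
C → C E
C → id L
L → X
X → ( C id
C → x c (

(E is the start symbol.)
To compute FIRST(X), examine every production with X on the left-hand side, reading each right-hand side left to right until a non-nullable symbol is reached.

FIRST sets of the other non-terminals involved (by the same procedure, iterated to a fixed point):
  FIRST(C) = { 'id', 'x' }

From X → C id:
  - C is a non-terminal: add FIRST(C) \ {ε} = { 'id', 'x' }
    C is not nullable, so stop
From X → ( C id:
  - '(' is a terminal: add '(' and stop

Collecting: FIRST(X) = { '(', 'id', 'x' }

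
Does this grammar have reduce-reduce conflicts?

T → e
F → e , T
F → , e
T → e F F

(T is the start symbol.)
No reduce-reduce conflicts

A reduce-reduce conflict occurs when an LR(0) state has two complete items [A → α .] and [B → β .] — both call for a reduction, and with no lookahead the parser cannot choose between them.

Augment with T' → T and build the canonical LR(0) collection (I0 = CLOSURE({[T' → . T]}), then GOTO on every symbol after a dot until no new states appear). It has 10 states:
  I0: { [T → . e F F], [T → . e], [T' → . T] }  — shift
  I1: { [T' → T .] }  — accept
  I2: { [F → . , e], [F → . e , T], [T → e . F F], [T → e .] }  — shift, reduce
  I3: { [F → , . e] }  — shift
  I4: { [F → . , e], [F → . e , T], [T → e F . F] }  — shift
  I5: { [F → e . , T] }  — shift
  I6: { [F → e , . T], [T → . e F F], [T → . e] }  — shift
  I7: { [F → e , T .] }  — reduce
  I8: { [T → e F F .] }  — reduce
  I9: { [F → , e .] }  — reduce

No state contains more than one complete item.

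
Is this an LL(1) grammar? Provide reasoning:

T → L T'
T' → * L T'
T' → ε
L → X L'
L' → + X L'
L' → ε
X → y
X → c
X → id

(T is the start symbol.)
Yes, the grammar is LL(1).

A grammar is LL(1) if for each non-terminal N with multiple productions, the predict sets of those productions are pairwise disjoint, where PREDICT(N → α) = (FIRST(α) \ {ε}) ∪ (FOLLOW(N) if α ⇒* ε).

Relevant sets:
  FOLLOW(T') = { $ }
  FOLLOW(L') = { $, '*' }

For T':
  PREDICT(T' → '*' L T') = { '*' }
  PREDICT(T' → ε) = { $ }
For L':
  PREDICT(L' → '+' X L') = { '+' }
  PREDICT(L' → ε) = { $, '*' }
For X:
  PREDICT(X → y) = { 'y' }
  PREDICT(X → c) = { 'c' }
  PREDICT(X → id) = { 'id' }
T, L have a single production, so nothing to check there.

All predict sets are disjoint. The grammar IS LL(1).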